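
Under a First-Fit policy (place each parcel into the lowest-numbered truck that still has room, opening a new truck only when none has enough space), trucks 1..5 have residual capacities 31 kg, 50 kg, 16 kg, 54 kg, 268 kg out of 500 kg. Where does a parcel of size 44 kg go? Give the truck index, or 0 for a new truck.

2

Trucks with room: truck 2 (50 kg), truck 4 (54 kg), truck 5 (268 kg).
The first with room is truck 2.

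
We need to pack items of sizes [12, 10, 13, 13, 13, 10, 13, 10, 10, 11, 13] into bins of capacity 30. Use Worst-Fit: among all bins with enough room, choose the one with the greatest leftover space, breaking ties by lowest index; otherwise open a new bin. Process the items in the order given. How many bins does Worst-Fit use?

6

12 → bin 1 (remaining 18)
10 → bin 1 (remaining 8)
13 → bin 2 (remaining 17)
13 → bin 2 (remaining 4)
13 → bin 3 (remaining 17)
10 → bin 3 (remaining 7)
13 → bin 4 (remaining 17)
10 → bin 4 (remaining 7)
10 → bin 5 (remaining 20)
11 → bin 5 (remaining 9)
13 → bin 6 (remaining 17)
Final bins: [12,10] [13,13] [13,10] [13,10] [10,11] [13].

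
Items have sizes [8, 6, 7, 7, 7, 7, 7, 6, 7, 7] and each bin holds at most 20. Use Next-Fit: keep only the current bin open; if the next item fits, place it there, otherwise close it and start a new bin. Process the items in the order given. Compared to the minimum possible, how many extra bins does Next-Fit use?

Next-Fit: [8,6] [7,7] [7,7] [7,6,7] [7] → 5 bins.
Total size 69; any packing needs at least ⌈69/20⌉ = 4 bins.
An optimal packing achieves that bound: [8,7] [7,7,6] [7,7,6] [7,7] → 4 bins.
Excess: 5 − 4 = 1.

1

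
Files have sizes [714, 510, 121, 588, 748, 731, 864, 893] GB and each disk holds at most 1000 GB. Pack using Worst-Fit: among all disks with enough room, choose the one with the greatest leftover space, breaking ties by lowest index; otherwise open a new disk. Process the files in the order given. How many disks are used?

7

Put 714 GB in disk 1; 286 GB remain.
Put 510 GB in disk 2; 490 GB remain.
Put 121 GB in disk 2; 369 GB remain.
Put 588 GB in disk 3; 412 GB remain.
Put 748 GB in disk 4; 252 GB remain.
Put 731 GB in disk 5; 269 GB remain.
Put 864 GB in disk 6; 136 GB remain.
Put 893 GB in disk 7; 107 GB remain.
Final disks: [714] [510,121] [588] [748] [731] [864] [893].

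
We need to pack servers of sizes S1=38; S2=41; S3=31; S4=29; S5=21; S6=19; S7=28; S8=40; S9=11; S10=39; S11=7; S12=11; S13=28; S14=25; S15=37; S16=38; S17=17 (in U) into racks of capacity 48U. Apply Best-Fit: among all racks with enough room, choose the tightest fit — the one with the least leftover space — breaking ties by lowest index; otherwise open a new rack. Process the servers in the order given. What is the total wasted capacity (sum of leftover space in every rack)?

S1 (38U) → rack 1 (remaining 10U)
S2 (41U) → rack 2 (remaining 7U)
S3 (31U) → rack 3 (remaining 17U)
S4 (29U) → rack 4 (remaining 19U)
S5 (21U) → rack 5 (remaining 27U)
S6 (19U) → rack 4 (remaining 0U)
S7 (28U) → rack 6 (remaining 20U)
S8 (40U) → rack 7 (remaining 8U)
S9 (11U) → rack 3 (remaining 6U)
S10 (39U) → rack 8 (remaining 9U)
S11 (7U) → rack 2 (remaining 0U)
S12 (11U) → rack 6 (remaining 9U)
S13 (28U) → rack 9 (remaining 20U)
S14 (25U) → rack 5 (remaining 2U)
S15 (37U) → rack 10 (remaining 11U)
S16 (38U) → rack 11 (remaining 10U)
S17 (17U) → rack 9 (remaining 3U)
11 racks × 48U = 528U; used 460U; unused 68U.

68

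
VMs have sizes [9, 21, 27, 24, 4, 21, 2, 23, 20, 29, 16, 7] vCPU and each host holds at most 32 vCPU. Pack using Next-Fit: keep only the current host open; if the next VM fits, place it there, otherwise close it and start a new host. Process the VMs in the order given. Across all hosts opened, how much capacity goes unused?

9 vCPU → host 1 (remaining 23 vCPU)
21 vCPU → host 1 (remaining 2 vCPU)
27 vCPU → host 2 (remaining 5 vCPU)
24 vCPU → host 3 (remaining 8 vCPU)
4 vCPU → host 3 (remaining 4 vCPU)
21 vCPU → host 4 (remaining 11 vCPU)
2 vCPU → host 4 (remaining 9 vCPU)
23 vCPU → host 5 (remaining 9 vCPU)
20 vCPU → host 6 (remaining 12 vCPU)
29 vCPU → host 7 (remaining 3 vCPU)
16 vCPU → host 8 (remaining 16 vCPU)
7 vCPU → host 8 (remaining 9 vCPU)
8 hosts × 32 vCPU = 256 vCPU; used 203 vCPU; unused 53 vCPU.

53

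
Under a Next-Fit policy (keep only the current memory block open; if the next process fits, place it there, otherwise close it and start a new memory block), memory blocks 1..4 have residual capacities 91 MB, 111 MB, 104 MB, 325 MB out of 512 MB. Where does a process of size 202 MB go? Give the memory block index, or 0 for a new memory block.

Next-Fit only looks at memory block 4, which has 325 MB free.
202 MB fits there.

4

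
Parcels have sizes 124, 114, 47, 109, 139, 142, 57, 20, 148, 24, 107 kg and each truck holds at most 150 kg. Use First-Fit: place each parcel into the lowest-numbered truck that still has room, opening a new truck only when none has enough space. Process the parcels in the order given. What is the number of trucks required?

124 kg → truck 1 (remaining 26 kg)
114 kg → truck 2 (remaining 36 kg)
47 kg → truck 3 (remaining 103 kg)
109 kg → truck 4 (remaining 41 kg)
139 kg → truck 5 (remaining 11 kg)
142 kg → truck 6 (remaining 8 kg)
57 kg → truck 3 (remaining 46 kg)
20 kg → truck 1 (remaining 6 kg)
148 kg → truck 7 (remaining 2 kg)
24 kg → truck 2 (remaining 12 kg)
107 kg → truck 8 (remaining 43 kg)
Final trucks: [124,20] [114,24] [47,57] [109] [139] [142] [148] [107].

8 trucks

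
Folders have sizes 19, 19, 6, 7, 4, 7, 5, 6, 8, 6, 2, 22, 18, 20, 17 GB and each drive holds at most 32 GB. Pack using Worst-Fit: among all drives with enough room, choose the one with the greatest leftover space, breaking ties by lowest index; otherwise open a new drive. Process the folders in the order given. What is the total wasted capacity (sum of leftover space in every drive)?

58

19 GB → drive 1 (remaining 13 GB)
19 GB → drive 2 (remaining 13 GB)
6 GB → drive 1 (remaining 7 GB)
7 GB → drive 2 (remaining 6 GB)
4 GB → drive 1 (remaining 3 GB)
7 GB → drive 3 (remaining 25 GB)
5 GB → drive 3 (remaining 20 GB)
6 GB → drive 3 (remaining 14 GB)
8 GB → drive 3 (remaining 6 GB)
6 GB → drive 2 (remaining 0 GB)
2 GB → drive 3 (remaining 4 GB)
22 GB → drive 4 (remaining 10 GB)
18 GB → drive 5 (remaining 14 GB)
20 GB → drive 6 (remaining 12 GB)
17 GB → drive 7 (remaining 15 GB)
7 drives × 32 GB = 224 GB; used 166 GB; unused 58 GB.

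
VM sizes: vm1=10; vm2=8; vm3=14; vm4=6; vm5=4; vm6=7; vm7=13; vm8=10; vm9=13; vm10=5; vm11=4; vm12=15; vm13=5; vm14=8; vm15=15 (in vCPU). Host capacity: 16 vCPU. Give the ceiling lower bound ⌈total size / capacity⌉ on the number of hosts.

Total size = 10 + 8 + 14 + 6 + 4 + 7 + 13 + 10 + 13 + 5 + 4 + 15 + 5 + 8 + 15 = 137 vCPU.
⌈137 / 16⌉ = 9.

9 hosts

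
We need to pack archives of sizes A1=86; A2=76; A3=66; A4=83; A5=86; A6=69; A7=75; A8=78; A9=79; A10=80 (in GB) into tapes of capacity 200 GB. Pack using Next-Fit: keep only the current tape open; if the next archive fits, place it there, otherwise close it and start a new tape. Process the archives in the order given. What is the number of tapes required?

5 tapes

tape 1: place A1 (86 GB), 114 GB left
tape 1: place A2 (76 GB), 38 GB left
tape 2: place A3 (66 GB), 134 GB left
tape 2: place A4 (83 GB), 51 GB left
tape 3: place A5 (86 GB), 114 GB left
tape 3: place A6 (69 GB), 45 GB left
tape 4: place A7 (75 GB), 125 GB left
tape 4: place A8 (78 GB), 47 GB left
tape 5: place A9 (79 GB), 121 GB left
tape 5: place A10 (80 GB), 41 GB left
Final tapes: [86,76] [66,83] [86,69] [75,78] [79,80].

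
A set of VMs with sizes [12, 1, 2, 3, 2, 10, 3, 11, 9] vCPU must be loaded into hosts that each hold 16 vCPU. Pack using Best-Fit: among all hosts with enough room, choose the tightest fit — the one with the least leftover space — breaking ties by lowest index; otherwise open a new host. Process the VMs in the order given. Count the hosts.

Put 12 vCPU in host 1; 4 vCPU remain.
Put 1 vCPU in host 1; 3 vCPU remain.
Put 2 vCPU in host 1; 1 vCPU remain.
Put 3 vCPU in host 2; 13 vCPU remain.
Put 2 vCPU in host 2; 11 vCPU remain.
Put 10 vCPU in host 2; 1 vCPU remain.
Put 3 vCPU in host 3; 13 vCPU remain.
Put 11 vCPU in host 3; 2 vCPU remain.
Put 9 vCPU in host 4; 7 vCPU remain.
Final hosts: [12,1,2] [3,2,10] [3,11] [9].

4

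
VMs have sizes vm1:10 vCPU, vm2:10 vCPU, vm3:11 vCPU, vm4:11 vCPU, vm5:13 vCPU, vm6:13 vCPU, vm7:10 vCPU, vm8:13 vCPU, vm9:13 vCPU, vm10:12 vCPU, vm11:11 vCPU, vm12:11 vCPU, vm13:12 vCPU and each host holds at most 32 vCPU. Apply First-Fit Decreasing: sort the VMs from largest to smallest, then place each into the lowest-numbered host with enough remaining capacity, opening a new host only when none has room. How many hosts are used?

6

Sorted descending: 13, 13, 13, 13, 12, 12, 11, 11, 11, 11, 10, 10, 10.
host 1: place 13 vCPU, 19 vCPU left
host 1: place 13 vCPU, 6 vCPU left
host 2: place 13 vCPU, 19 vCPU left
host 2: place 13 vCPU, 6 vCPU left
host 3: place 12 vCPU, 20 vCPU left
host 3: place 12 vCPU, 8 vCPU left
host 4: place 11 vCPU, 21 vCPU left
host 4: place 11 vCPU, 10 vCPU left
host 5: place 11 vCPU, 21 vCPU left
host 5: place 11 vCPU, 10 vCPU left
host 4: place 10 vCPU, 0 vCPU left
host 5: place 10 vCPU, 0 vCPU left
host 6: place 10 vCPU, 22 vCPU left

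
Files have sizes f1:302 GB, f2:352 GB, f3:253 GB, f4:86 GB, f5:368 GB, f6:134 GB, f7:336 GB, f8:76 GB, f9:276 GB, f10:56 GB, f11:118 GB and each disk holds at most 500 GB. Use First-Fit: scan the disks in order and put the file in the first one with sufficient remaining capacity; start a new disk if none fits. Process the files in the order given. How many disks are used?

6

Put f1 (302 GB) in disk 1; 198 GB remain.
Put f2 (352 GB) in disk 2; 148 GB remain.
Put f3 (253 GB) in disk 3; 247 GB remain.
Put f4 (86 GB) in disk 1; 112 GB remain.
Put f5 (368 GB) in disk 4; 132 GB remain.
Put f6 (134 GB) in disk 2; 14 GB remain.
Put f7 (336 GB) in disk 5; 164 GB remain.
Put f8 (76 GB) in disk 1; 36 GB remain.
Put f9 (276 GB) in disk 6; 224 GB remain.
Put f10 (56 GB) in disk 3; 191 GB remain.
Put f11 (118 GB) in disk 3; 73 GB remain.
Final disks: [302,86,76] [352,134] [253,56,118] [368] [336] [276].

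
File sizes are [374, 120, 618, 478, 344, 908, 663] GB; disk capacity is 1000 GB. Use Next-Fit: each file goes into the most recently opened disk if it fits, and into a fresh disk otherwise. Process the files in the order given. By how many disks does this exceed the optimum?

Next-Fit: [374,120] [618] [478,344] [908] [663] → 5 disks.
Total size 3505 GB; any packing needs at least ⌈3505/1000⌉ = 4 disks.
An optimal packing achieves that bound: [908] [663,120] [618,374] [478,344] → 4 disks.
Excess: 5 − 4 = 1.

1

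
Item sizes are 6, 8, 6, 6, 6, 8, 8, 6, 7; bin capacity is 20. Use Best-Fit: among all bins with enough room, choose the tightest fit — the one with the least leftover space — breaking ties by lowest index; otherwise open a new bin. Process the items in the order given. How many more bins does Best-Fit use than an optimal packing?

Best-Fit: [6,8,6] [6,6,8] [8,6] [7] → 4 bins.
Total size 61; any packing needs at least ⌈61/20⌉ = 4 bins.
So 4 is already optimal.

0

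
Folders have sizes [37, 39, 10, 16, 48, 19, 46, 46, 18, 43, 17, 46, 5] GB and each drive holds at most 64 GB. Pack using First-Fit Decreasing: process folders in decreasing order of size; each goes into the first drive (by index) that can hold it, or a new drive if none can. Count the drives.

7 drives

Sorted descending: 48, 46, 46, 46, 43, 39, 37, 19, 18, 17, 16, 10, 5.
Put 48 GB in drive 1; 16 GB remain.
Put 46 GB in drive 2; 18 GB remain.
Put 46 GB in drive 3; 18 GB remain.
Put 46 GB in drive 4; 18 GB remain.
Put 43 GB in drive 5; 21 GB remain.
Put 39 GB in drive 6; 25 GB remain.
Put 37 GB in drive 7; 27 GB remain.
Put 19 GB in drive 5; 2 GB remain.
Put 18 GB in drive 2; 0 GB remain.
Put 17 GB in drive 3; 1 GB remain.
Put 16 GB in drive 1; 0 GB remain.
Put 10 GB in drive 4; 8 GB remain.
Put 5 GB in drive 4; 3 GB remain.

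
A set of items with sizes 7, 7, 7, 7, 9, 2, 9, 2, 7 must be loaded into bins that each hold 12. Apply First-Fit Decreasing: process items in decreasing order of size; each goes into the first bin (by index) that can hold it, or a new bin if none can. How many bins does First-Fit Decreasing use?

7 bins

Sorted descending: 9, 9, 7, 7, 7, 7, 7, 2, 2.
9 → bin 1 (remaining 3)
9 → bin 2 (remaining 3)
7 → bin 3 (remaining 5)
7 → bin 4 (remaining 5)
7 → bin 5 (remaining 5)
7 → bin 6 (remaining 5)
7 → bin 7 (remaining 5)
2 → bin 1 (remaining 1)
2 → bin 2 (remaining 1)
Final bins: [9,2] [9,2] [7] [7] [7] [7] [7].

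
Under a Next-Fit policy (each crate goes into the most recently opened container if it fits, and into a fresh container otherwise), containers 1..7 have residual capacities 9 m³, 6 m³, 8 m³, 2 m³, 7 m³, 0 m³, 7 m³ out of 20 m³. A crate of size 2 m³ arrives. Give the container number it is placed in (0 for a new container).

Next-Fit only looks at container 7, which has 7 m³ free.
2 m³ fits there.

7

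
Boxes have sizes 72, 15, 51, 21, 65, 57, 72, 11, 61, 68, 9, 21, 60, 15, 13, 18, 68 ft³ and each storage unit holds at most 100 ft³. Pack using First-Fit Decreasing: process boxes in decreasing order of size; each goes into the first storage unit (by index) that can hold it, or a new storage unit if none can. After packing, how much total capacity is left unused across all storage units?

Sorted descending: 72, 72, 68, 68, 65, 61, 60, 57, 51, 21, 21, 18, 15, 15, 13, 11, 9.
72 ft³ → storage unit 1 (remaining 28 ft³)
72 ft³ → storage unit 2 (remaining 28 ft³)
68 ft³ → storage unit 3 (remaining 32 ft³)
68 ft³ → storage unit 4 (remaining 32 ft³)
65 ft³ → storage unit 5 (remaining 35 ft³)
61 ft³ → storage unit 6 (remaining 39 ft³)
60 ft³ → storage unit 7 (remaining 40 ft³)
57 ft³ → storage unit 8 (remaining 43 ft³)
51 ft³ → storage unit 9 (remaining 49 ft³)
21 ft³ → storage unit 1 (remaining 7 ft³)
21 ft³ → storage unit 2 (remaining 7 ft³)
18 ft³ → storage unit 3 (remaining 14 ft³)
15 ft³ → storage unit 4 (remaining 17 ft³)
15 ft³ → storage unit 4 (remaining 2 ft³)
13 ft³ → storage unit 3 (remaining 1 ft³)
11 ft³ → storage unit 5 (remaining 24 ft³)
9 ft³ → storage unit 5 (remaining 15 ft³)
9 storage units × 100 ft³ = 900 ft³; used 697 ft³; unused 203 ft³.

203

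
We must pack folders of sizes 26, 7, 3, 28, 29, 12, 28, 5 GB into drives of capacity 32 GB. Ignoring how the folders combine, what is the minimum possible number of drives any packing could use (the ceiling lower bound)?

Total size = 26 + 7 + 3 + 28 + 29 + 12 + 28 + 5 = 138 GB.
⌈138 / 32⌉ = 5.

5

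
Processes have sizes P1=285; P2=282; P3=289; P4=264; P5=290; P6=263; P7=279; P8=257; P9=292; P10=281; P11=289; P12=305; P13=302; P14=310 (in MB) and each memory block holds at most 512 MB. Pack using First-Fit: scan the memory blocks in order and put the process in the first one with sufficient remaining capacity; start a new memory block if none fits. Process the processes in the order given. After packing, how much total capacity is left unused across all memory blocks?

3180

P1 (285 MB) → memory block 1 (remaining 227 MB)
P2 (282 MB) → memory block 2 (remaining 230 MB)
P3 (289 MB) → memory block 3 (remaining 223 MB)
P4 (264 MB) → memory block 4 (remaining 248 MB)
P5 (290 MB) → memory block 5 (remaining 222 MB)
P6 (263 MB) → memory block 6 (remaining 249 MB)
P7 (279 MB) → memory block 7 (remaining 233 MB)
P8 (257 MB) → memory block 8 (remaining 255 MB)
P9 (292 MB) → memory block 9 (remaining 220 MB)
P10 (281 MB) → memory block 10 (remaining 231 MB)
P11 (289 MB) → memory block 11 (remaining 223 MB)
P12 (305 MB) → memory block 12 (remaining 207 MB)
P13 (302 MB) → memory block 13 (remaining 210 MB)
P14 (310 MB) → memory block 14 (remaining 202 MB)
14 memory blocks × 512 MB = 7168 MB; used 3988 MB; unused 3180 MB.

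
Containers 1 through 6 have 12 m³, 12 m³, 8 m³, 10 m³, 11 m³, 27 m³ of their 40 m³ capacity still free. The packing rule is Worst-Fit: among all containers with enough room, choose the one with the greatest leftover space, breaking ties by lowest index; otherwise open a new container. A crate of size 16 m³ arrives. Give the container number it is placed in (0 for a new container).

6

Containers with room: container 6 (27 m³).
Most room is container 6 with 27 m³ free.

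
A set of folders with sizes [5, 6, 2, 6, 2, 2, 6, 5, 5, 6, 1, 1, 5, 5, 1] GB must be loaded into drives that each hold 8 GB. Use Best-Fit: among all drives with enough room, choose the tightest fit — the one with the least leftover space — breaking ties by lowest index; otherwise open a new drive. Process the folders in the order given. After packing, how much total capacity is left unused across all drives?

5 GB → drive 1 (remaining 3 GB)
6 GB → drive 2 (remaining 2 GB)
2 GB → drive 2 (remaining 0 GB)
6 GB → drive 3 (remaining 2 GB)
2 GB → drive 3 (remaining 0 GB)
2 GB → drive 1 (remaining 1 GB)
6 GB → drive 4 (remaining 2 GB)
5 GB → drive 5 (remaining 3 GB)
5 GB → drive 6 (remaining 3 GB)
6 GB → drive 7 (remaining 2 GB)
1 GB → drive 1 (remaining 0 GB)
1 GB → drive 4 (remaining 1 GB)
5 GB → drive 8 (remaining 3 GB)
5 GB → drive 9 (remaining 3 GB)
1 GB → drive 4 (remaining 0 GB)
9 drives × 8 GB = 72 GB; used 58 GB; unused 14 GB.

14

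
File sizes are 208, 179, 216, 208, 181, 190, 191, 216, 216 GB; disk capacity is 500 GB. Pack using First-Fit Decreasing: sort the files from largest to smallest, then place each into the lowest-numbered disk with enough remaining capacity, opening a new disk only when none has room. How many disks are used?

Sorted descending: 216, 216, 216, 208, 208, 191, 190, 181, 179.
216 GB → disk 1 (remaining 284 GB)
216 GB → disk 1 (remaining 68 GB)
216 GB → disk 2 (remaining 284 GB)
208 GB → disk 2 (remaining 76 GB)
208 GB → disk 3 (remaining 292 GB)
191 GB → disk 3 (remaining 101 GB)
190 GB → disk 4 (remaining 310 GB)
181 GB → disk 4 (remaining 129 GB)
179 GB → disk 5 (remaining 321 GB)
Final disks: [216,216] [216,208] [208,191] [190,181] [179].

5 disks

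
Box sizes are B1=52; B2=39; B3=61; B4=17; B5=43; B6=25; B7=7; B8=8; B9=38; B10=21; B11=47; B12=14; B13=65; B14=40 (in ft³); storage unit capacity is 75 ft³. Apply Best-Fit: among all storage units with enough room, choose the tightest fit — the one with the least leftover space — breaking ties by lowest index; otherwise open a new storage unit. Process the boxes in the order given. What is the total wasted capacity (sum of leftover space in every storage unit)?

123

storage unit 1: place B1 (52 ft³), 23 ft³ left
storage unit 2: place B2 (39 ft³), 36 ft³ left
storage unit 3: place B3 (61 ft³), 14 ft³ left
storage unit 1: place B4 (17 ft³), 6 ft³ left
storage unit 4: place B5 (43 ft³), 32 ft³ left
storage unit 4: place B6 (25 ft³), 7 ft³ left
storage unit 4: place B7 (7 ft³), 0 ft³ left
storage unit 3: place B8 (8 ft³), 6 ft³ left
storage unit 5: place B9 (38 ft³), 37 ft³ left
storage unit 2: place B10 (21 ft³), 15 ft³ left
storage unit 6: place B11 (47 ft³), 28 ft³ left
storage unit 2: place B12 (14 ft³), 1 ft³ left
storage unit 7: place B13 (65 ft³), 10 ft³ left
storage unit 8: place B14 (40 ft³), 35 ft³ left
8 storage units × 75 ft³ = 600 ft³; used 477 ft³; unused 123 ft³.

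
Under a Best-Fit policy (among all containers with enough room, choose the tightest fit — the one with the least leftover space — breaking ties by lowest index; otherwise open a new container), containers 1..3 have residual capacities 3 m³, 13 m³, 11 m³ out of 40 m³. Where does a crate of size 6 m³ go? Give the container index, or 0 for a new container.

Containers with room: container 2 (13 m³), container 3 (11 m³).
Tightest fit is container 3 with 11 m³ free.

3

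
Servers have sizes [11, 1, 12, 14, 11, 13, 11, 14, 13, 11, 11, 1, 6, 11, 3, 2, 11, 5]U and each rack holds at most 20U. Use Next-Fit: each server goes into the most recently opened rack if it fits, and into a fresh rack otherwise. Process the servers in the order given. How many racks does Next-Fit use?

12

11U → rack 1 (remaining 9U)
1U → rack 1 (remaining 8U)
12U → rack 2 (remaining 8U)
14U → rack 3 (remaining 6U)
11U → rack 4 (remaining 9U)
13U → rack 5 (remaining 7U)
11U → rack 6 (remaining 9U)
14U → rack 7 (remaining 6U)
13U → rack 8 (remaining 7U)
11U → rack 9 (remaining 9U)
11U → rack 10 (remaining 9U)
1U → rack 10 (remaining 8U)
6U → rack 10 (remaining 2U)
11U → rack 11 (remaining 9U)
3U → rack 11 (remaining 6U)
2U → rack 11 (remaining 4U)
11U → rack 12 (remaining 9U)
5U → rack 12 (remaining 4U)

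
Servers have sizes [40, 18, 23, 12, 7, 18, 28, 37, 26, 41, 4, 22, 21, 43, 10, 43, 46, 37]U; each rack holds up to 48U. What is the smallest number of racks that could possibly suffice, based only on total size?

10

Total size = 40 + 18 + 23 + 12 + 7 + 18 + 28 + 37 + 26 + 41 + 4 + 22 + 21 + 43 + 10 + 43 + 46 + 37 = 476U.
⌈476 / 48⌉ = 10.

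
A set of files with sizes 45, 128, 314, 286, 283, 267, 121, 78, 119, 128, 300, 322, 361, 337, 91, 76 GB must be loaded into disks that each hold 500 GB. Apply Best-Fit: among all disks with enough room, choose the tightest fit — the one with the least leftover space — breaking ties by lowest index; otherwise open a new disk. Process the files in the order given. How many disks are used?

45 GB → disk 1 (remaining 455 GB)
128 GB → disk 1 (remaining 327 GB)
314 GB → disk 1 (remaining 13 GB)
286 GB → disk 2 (remaining 214 GB)
283 GB → disk 3 (remaining 217 GB)
267 GB → disk 4 (remaining 233 GB)
121 GB → disk 2 (remaining 93 GB)
78 GB → disk 2 (remaining 15 GB)
119 GB → disk 3 (remaining 98 GB)
128 GB → disk 4 (remaining 105 GB)
300 GB → disk 5 (remaining 200 GB)
322 GB → disk 6 (remaining 178 GB)
361 GB → disk 7 (remaining 139 GB)
337 GB → disk 8 (remaining 163 GB)
91 GB → disk 3 (remaining 7 GB)
76 GB → disk 4 (remaining 29 GB)
Final disks: [45,128,314] [286,121,78] [283,119,91] [267,128,76] [300] [322] [361] [337].

8 disks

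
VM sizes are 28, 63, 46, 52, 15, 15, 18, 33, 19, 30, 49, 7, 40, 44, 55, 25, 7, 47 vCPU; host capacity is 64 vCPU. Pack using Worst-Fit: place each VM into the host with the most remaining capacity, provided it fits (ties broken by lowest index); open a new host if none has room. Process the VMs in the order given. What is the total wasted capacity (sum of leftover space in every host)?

111

28 vCPU → host 1 (remaining 36 vCPU)
63 vCPU → host 2 (remaining 1 vCPU)
46 vCPU → host 3 (remaining 18 vCPU)
52 vCPU → host 4 (remaining 12 vCPU)
15 vCPU → host 1 (remaining 21 vCPU)
15 vCPU → host 1 (remaining 6 vCPU)
18 vCPU → host 3 (remaining 0 vCPU)
33 vCPU → host 5 (remaining 31 vCPU)
19 vCPU → host 5 (remaining 12 vCPU)
30 vCPU → host 6 (remaining 34 vCPU)
49 vCPU → host 7 (remaining 15 vCPU)
7 vCPU → host 6 (remaining 27 vCPU)
40 vCPU → host 8 (remaining 24 vCPU)
44 vCPU → host 9 (remaining 20 vCPU)
55 vCPU → host 10 (remaining 9 vCPU)
25 vCPU → host 6 (remaining 2 vCPU)
7 vCPU → host 8 (remaining 17 vCPU)
47 vCPU → host 11 (remaining 17 vCPU)
11 hosts × 64 vCPU = 704 vCPU; used 593 vCPU; unused 111 vCPU.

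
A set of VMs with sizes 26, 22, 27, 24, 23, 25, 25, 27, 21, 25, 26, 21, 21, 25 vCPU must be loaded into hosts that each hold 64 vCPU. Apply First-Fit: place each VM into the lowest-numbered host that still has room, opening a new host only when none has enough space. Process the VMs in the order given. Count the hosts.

7

host 1: place 26 vCPU, 38 vCPU left
host 1: place 22 vCPU, 16 vCPU left
host 2: place 27 vCPU, 37 vCPU left
host 2: place 24 vCPU, 13 vCPU left
host 3: place 23 vCPU, 41 vCPU left
host 3: place 25 vCPU, 16 vCPU left
host 4: place 25 vCPU, 39 vCPU left
host 4: place 27 vCPU, 12 vCPU left
host 5: place 21 vCPU, 43 vCPU left
host 5: place 25 vCPU, 18 vCPU left
host 6: place 26 vCPU, 38 vCPU left
host 6: place 21 vCPU, 17 vCPU left
host 7: place 21 vCPU, 43 vCPU left
host 7: place 25 vCPU, 18 vCPU left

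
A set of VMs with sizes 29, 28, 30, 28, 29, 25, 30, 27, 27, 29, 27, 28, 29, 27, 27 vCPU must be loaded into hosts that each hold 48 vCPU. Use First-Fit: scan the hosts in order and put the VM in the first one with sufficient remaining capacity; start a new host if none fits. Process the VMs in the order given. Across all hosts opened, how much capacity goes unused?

host 1: place 29 vCPU, 19 vCPU left
host 2: place 28 vCPU, 20 vCPU left
host 3: place 30 vCPU, 18 vCPU left
host 4: place 28 vCPU, 20 vCPU left
host 5: place 29 vCPU, 19 vCPU left
host 6: place 25 vCPU, 23 vCPU left
host 7: place 30 vCPU, 18 vCPU left
host 8: place 27 vCPU, 21 vCPU left
host 9: place 27 vCPU, 21 vCPU left
host 10: place 29 vCPU, 19 vCPU left
host 11: place 27 vCPU, 21 vCPU left
host 12: place 28 vCPU, 20 vCPU left
host 13: place 29 vCPU, 19 vCPU left
host 14: place 27 vCPU, 21 vCPU left
host 15: place 27 vCPU, 21 vCPU left
15 hosts × 48 vCPU = 720 vCPU; used 420 vCPU; unused 300 vCPU.

300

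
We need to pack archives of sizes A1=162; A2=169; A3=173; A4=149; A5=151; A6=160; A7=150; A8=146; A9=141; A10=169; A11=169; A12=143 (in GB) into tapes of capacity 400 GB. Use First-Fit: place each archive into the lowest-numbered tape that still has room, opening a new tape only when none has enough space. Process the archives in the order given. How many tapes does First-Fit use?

A1 (162 GB) → tape 1 (remaining 238 GB)
A2 (169 GB) → tape 1 (remaining 69 GB)
A3 (173 GB) → tape 2 (remaining 227 GB)
A4 (149 GB) → tape 2 (remaining 78 GB)
A5 (151 GB) → tape 3 (remaining 249 GB)
A6 (160 GB) → tape 3 (remaining 89 GB)
A7 (150 GB) → tape 4 (remaining 250 GB)
A8 (146 GB) → tape 4 (remaining 104 GB)
A9 (141 GB) → tape 5 (remaining 259 GB)
A10 (169 GB) → tape 5 (remaining 90 GB)
A11 (169 GB) → tape 6 (remaining 231 GB)
A12 (143 GB) → tape 6 (remaining 88 GB)

6 tapes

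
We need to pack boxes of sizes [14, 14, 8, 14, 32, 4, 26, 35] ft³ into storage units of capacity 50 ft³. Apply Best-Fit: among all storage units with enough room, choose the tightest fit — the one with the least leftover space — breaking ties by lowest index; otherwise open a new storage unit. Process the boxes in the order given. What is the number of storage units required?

14 ft³ → storage unit 1 (remaining 36 ft³)
14 ft³ → storage unit 1 (remaining 22 ft³)
8 ft³ → storage unit 1 (remaining 14 ft³)
14 ft³ → storage unit 1 (remaining 0 ft³)
32 ft³ → storage unit 2 (remaining 18 ft³)
4 ft³ → storage unit 2 (remaining 14 ft³)
26 ft³ → storage unit 3 (remaining 24 ft³)
35 ft³ → storage unit 4 (remaining 15 ft³)

4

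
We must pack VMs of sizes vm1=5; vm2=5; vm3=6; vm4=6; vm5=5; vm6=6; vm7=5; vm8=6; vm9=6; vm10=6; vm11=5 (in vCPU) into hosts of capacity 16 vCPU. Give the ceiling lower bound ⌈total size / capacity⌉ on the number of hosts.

4 hosts

Total size = 5 + 5 + 6 + 6 + 5 + 6 + 5 + 6 + 6 + 6 + 5 = 61 vCPU.
⌈61 / 16⌉ = 4.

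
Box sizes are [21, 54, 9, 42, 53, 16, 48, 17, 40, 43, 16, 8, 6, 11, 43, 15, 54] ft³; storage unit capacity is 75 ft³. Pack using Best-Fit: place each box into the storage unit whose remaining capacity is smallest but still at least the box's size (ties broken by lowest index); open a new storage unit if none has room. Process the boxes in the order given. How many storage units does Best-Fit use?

8

Put 21 ft³ in storage unit 1; 54 ft³ remain.
Put 54 ft³ in storage unit 1; 0 ft³ remain.
Put 9 ft³ in storage unit 2; 66 ft³ remain.
Put 42 ft³ in storage unit 2; 24 ft³ remain.
Put 53 ft³ in storage unit 3; 22 ft³ remain.
Put 16 ft³ in storage unit 3; 6 ft³ remain.
Put 48 ft³ in storage unit 4; 27 ft³ remain.
Put 17 ft³ in storage unit 2; 7 ft³ remain.
Put 40 ft³ in storage unit 5; 35 ft³ remain.
Put 43 ft³ in storage unit 6; 32 ft³ remain.
Put 16 ft³ in storage unit 4; 11 ft³ remain.
Put 8 ft³ in storage unit 4; 3 ft³ remain.
Put 6 ft³ in storage unit 3; 0 ft³ remain.
Put 11 ft³ in storage unit 6; 21 ft³ remain.
Put 43 ft³ in storage unit 7; 32 ft³ remain.
Put 15 ft³ in storage unit 6; 6 ft³ remain.
Put 54 ft³ in storage unit 8; 21 ft³ remain.
Final storage units: [21,54] [9,42,17] [53,16,6] [48,16,8] [40] [43,11,15] [43] [54].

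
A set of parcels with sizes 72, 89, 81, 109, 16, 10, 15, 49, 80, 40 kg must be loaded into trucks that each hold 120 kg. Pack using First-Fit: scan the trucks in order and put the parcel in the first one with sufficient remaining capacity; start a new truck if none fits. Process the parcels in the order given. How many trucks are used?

72 kg → truck 1 (remaining 48 kg)
89 kg → truck 2 (remaining 31 kg)
81 kg → truck 3 (remaining 39 kg)
109 kg → truck 4 (remaining 11 kg)
16 kg → truck 1 (remaining 32 kg)
10 kg → truck 1 (remaining 22 kg)
15 kg → truck 1 (remaining 7 kg)
49 kg → truck 5 (remaining 71 kg)
80 kg → truck 6 (remaining 40 kg)
40 kg → truck 5 (remaining 31 kg)

6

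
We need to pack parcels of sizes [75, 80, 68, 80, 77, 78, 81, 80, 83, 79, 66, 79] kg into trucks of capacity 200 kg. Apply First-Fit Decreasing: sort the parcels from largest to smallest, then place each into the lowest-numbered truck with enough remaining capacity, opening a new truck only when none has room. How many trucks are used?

6 trucks

Sorted descending: 83, 81, 80, 80, 80, 79, 79, 78, 77, 75, 68, 66.
truck 1: place 83 kg, 117 kg left
truck 1: place 81 kg, 36 kg left
truck 2: place 80 kg, 120 kg left
truck 2: place 80 kg, 40 kg left
truck 3: place 80 kg, 120 kg left
truck 3: place 79 kg, 41 kg left
truck 4: place 79 kg, 121 kg left
truck 4: place 78 kg, 43 kg left
truck 5: place 77 kg, 123 kg left
truck 5: place 75 kg, 48 kg left
truck 6: place 68 kg, 132 kg left
truck 6: place 66 kg, 66 kg left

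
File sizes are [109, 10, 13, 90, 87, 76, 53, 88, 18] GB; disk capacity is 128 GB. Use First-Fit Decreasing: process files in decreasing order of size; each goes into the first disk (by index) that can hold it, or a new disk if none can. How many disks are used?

Sorted descending: 109, 90, 88, 87, 76, 53, 18, 13, 10.
Put 109 GB in disk 1; 19 GB remain.
Put 90 GB in disk 2; 38 GB remain.
Put 88 GB in disk 3; 40 GB remain.
Put 87 GB in disk 4; 41 GB remain.
Put 76 GB in disk 5; 52 GB remain.
Put 53 GB in disk 6; 75 GB remain.
Put 18 GB in disk 1; 1 GB remain.
Put 13 GB in disk 2; 25 GB remain.
Put 10 GB in disk 2; 15 GB remain.
Final disks: [109,18] [90,13,10] [88] [87] [76] [53].

6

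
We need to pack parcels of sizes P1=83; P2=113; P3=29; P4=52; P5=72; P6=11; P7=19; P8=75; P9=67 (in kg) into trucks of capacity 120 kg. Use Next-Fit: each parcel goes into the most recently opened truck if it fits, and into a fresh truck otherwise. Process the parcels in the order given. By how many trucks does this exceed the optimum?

1

Next-Fit: [83] [113] [29,52] [72,11,19] [75] [67] → 6 trucks.
Total size 521 kg; any packing needs at least ⌈521/120⌉ = 5 trucks.
An optimal packing achieves that bound: [113] [83,29] [75,19,11] [72] [67,52] → 5 trucks.
Excess: 6 − 5 = 1.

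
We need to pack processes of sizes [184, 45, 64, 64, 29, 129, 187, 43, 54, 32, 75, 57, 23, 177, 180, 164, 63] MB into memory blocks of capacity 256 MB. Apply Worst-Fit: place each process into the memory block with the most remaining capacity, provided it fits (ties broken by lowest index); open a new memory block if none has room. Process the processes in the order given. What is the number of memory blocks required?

Put 184 MB in memory block 1; 72 MB remain.
Put 45 MB in memory block 1; 27 MB remain.
Put 64 MB in memory block 2; 192 MB remain.
Put 64 MB in memory block 2; 128 MB remain.
Put 29 MB in memory block 2; 99 MB remain.
Put 129 MB in memory block 3; 127 MB remain.
Put 187 MB in memory block 4; 69 MB remain.
Put 43 MB in memory block 3; 84 MB remain.
Put 54 MB in memory block 2; 45 MB remain.
Put 32 MB in memory block 3; 52 MB remain.
Put 75 MB in memory block 5; 181 MB remain.
Put 57 MB in memory block 5; 124 MB remain.
Put 23 MB in memory block 5; 101 MB remain.
Put 177 MB in memory block 6; 79 MB remain.
Put 180 MB in memory block 7; 76 MB remain.
Put 164 MB in memory block 8; 92 MB remain.
Put 63 MB in memory block 5; 38 MB remain.

8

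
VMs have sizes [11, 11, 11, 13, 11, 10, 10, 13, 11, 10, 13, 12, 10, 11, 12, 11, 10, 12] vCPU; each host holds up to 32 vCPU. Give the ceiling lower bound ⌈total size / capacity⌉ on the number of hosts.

7 hosts

Total size = 11 + 11 + 11 + 13 + 11 + 10 + 10 + 13 + 11 + 10 + 13 + 12 + 10 + 11 + 12 + 11 + 10 + 12 = 202 vCPU.
⌈202 / 32⌉ = 7.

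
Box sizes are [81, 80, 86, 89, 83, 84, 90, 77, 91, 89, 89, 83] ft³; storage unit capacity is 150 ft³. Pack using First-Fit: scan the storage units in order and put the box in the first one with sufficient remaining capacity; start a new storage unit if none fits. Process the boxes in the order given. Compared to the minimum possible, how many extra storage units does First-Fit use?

0

First-Fit: [81] [80] [86] [89] [83] [84] [90] [77] [91] [89] [89] [83] → 12 storage units.
12 boxes exceed 75 ft³ (half the capacity), and no two of those can share a storage unit, so at least 12 storage units are needed.
So 12 is already optimal.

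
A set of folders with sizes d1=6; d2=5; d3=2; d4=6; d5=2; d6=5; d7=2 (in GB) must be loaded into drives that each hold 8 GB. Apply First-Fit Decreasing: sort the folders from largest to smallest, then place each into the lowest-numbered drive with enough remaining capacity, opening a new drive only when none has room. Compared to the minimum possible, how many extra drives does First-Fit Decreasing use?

0

First-Fit Decreasing: [6,2] [6,2] [5,2] [5] → 4 drives.
Total size 28 GB; any packing needs at least ⌈28/8⌉ = 4 drives.
So 4 is already optimal.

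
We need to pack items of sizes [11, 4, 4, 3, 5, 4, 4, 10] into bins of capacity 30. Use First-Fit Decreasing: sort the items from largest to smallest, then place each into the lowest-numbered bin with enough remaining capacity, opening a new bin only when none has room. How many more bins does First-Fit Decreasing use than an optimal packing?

First-Fit Decreasing: [11,10,5,4] [4,4,4,3] → 2 bins.
Total size 45; any packing needs at least ⌈45/30⌉ = 2 bins.
So 2 is already optimal.

0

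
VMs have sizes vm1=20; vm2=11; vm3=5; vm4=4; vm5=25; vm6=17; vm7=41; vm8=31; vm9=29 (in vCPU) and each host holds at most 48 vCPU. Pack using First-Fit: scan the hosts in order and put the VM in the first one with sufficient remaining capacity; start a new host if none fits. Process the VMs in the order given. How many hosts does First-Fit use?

5

host 1: place vm1 (20 vCPU), 28 vCPU left
host 1: place vm2 (11 vCPU), 17 vCPU left
host 1: place vm3 (5 vCPU), 12 vCPU left
host 1: place vm4 (4 vCPU), 8 vCPU left
host 2: place vm5 (25 vCPU), 23 vCPU left
host 2: place vm6 (17 vCPU), 6 vCPU left
host 3: place vm7 (41 vCPU), 7 vCPU left
host 4: place vm8 (31 vCPU), 17 vCPU left
host 5: place vm9 (29 vCPU), 19 vCPU left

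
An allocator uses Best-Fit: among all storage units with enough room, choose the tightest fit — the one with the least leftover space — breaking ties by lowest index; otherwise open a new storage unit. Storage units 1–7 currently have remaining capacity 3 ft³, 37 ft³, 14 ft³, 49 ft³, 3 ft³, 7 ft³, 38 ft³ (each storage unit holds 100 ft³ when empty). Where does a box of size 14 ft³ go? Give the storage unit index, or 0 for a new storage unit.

Storage units with room: storage unit 2 (37 ft³), storage unit 3 (14 ft³), storage unit 4 (49 ft³), storage unit 7 (38 ft³).
Tightest fit is storage unit 3 with 14 ft³ free.

3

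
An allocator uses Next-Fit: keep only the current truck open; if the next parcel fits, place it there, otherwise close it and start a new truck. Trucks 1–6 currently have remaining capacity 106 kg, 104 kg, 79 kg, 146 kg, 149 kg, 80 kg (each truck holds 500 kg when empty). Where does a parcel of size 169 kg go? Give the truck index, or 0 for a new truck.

Next-Fit only looks at truck 6, which has 80 kg free.
169 kg does not fit, so a new truck is opened.

0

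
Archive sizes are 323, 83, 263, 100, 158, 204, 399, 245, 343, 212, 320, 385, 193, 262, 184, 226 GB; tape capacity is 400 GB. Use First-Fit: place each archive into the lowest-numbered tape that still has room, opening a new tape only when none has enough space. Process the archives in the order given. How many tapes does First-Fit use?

323 GB → tape 1 (remaining 77 GB)
83 GB → tape 2 (remaining 317 GB)
263 GB → tape 2 (remaining 54 GB)
100 GB → tape 3 (remaining 300 GB)
158 GB → tape 3 (remaining 142 GB)
204 GB → tape 4 (remaining 196 GB)
399 GB → tape 5 (remaining 1 GB)
245 GB → tape 6 (remaining 155 GB)
343 GB → tape 7 (remaining 57 GB)
212 GB → tape 8 (remaining 188 GB)
320 GB → tape 9 (remaining 80 GB)
385 GB → tape 10 (remaining 15 GB)
193 GB → tape 4 (remaining 3 GB)
262 GB → tape 11 (remaining 138 GB)
184 GB → tape 8 (remaining 4 GB)
226 GB → tape 12 (remaining 174 GB)
Final tapes: [323] [83,263] [100,158] [204,193] [399] [245] [343] [212,184] [320] [385] [262] [226].

12 tapes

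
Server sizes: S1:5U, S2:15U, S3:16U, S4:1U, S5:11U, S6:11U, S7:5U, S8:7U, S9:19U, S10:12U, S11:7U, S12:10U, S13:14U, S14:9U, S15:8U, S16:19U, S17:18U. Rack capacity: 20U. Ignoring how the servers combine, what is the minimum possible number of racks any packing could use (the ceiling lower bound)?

Total size = 5 + 15 + 16 + 1 + 11 + 11 + 5 + 7 + 19 + 12 + 7 + 10 + 14 + 9 + 8 + 19 + 18 = 187U.
⌈187 / 20⌉ = 10.

10 racks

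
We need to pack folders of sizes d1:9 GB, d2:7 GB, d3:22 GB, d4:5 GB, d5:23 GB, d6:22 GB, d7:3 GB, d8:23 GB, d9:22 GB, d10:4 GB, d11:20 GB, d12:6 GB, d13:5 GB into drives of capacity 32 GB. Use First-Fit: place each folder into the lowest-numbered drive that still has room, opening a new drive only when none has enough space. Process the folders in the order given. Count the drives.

7 drives

drive 1: place d1 (9 GB), 23 GB left
drive 1: place d2 (7 GB), 16 GB left
drive 2: place d3 (22 GB), 10 GB left
drive 1: place d4 (5 GB), 11 GB left
drive 3: place d5 (23 GB), 9 GB left
drive 4: place d6 (22 GB), 10 GB left
drive 1: place d7 (3 GB), 8 GB left
drive 5: place d8 (23 GB), 9 GB left
drive 6: place d9 (22 GB), 10 GB left
drive 1: place d10 (4 GB), 4 GB left
drive 7: place d11 (20 GB), 12 GB left
drive 2: place d12 (6 GB), 4 GB left
drive 3: place d13 (5 GB), 4 GB left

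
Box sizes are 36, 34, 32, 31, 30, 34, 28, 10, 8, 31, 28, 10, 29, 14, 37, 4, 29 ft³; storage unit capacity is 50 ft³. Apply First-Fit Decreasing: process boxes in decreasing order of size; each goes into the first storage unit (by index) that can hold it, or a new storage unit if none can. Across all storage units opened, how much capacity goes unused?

Sorted descending: 37, 36, 34, 34, 32, 31, 31, 30, 29, 29, 28, 28, 14, 10, 10, 8, 4.
37 ft³ → storage unit 1 (remaining 13 ft³)
36 ft³ → storage unit 2 (remaining 14 ft³)
34 ft³ → storage unit 3 (remaining 16 ft³)
34 ft³ → storage unit 4 (remaining 16 ft³)
32 ft³ → storage unit 5 (remaining 18 ft³)
31 ft³ → storage unit 6 (remaining 19 ft³)
31 ft³ → storage unit 7 (remaining 19 ft³)
30 ft³ → storage unit 8 (remaining 20 ft³)
29 ft³ → storage unit 9 (remaining 21 ft³)
29 ft³ → storage unit 10 (remaining 21 ft³)
28 ft³ → storage unit 11 (remaining 22 ft³)
28 ft³ → storage unit 12 (remaining 22 ft³)
14 ft³ → storage unit 2 (remaining 0 ft³)
10 ft³ → storage unit 1 (remaining 3 ft³)
10 ft³ → storage unit 3 (remaining 6 ft³)
8 ft³ → storage unit 4 (remaining 8 ft³)
4 ft³ → storage unit 3 (remaining 2 ft³)
12 storage units × 50 ft³ = 600 ft³; used 425 ft³; unused 175 ft³.

175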